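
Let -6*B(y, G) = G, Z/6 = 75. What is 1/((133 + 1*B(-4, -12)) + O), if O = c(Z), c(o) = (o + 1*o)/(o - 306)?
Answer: 4/565 ≈ 0.0070796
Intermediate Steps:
Z = 450 (Z = 6*75 = 450)
B(y, G) = -G/6
c(o) = 2*o/(-306 + o) (c(o) = (o + o)/(-306 + o) = (2*o)/(-306 + o) = 2*o/(-306 + o))
O = 25/4 (O = 2*450/(-306 + 450) = 2*450/144 = 2*450*(1/144) = 25/4 ≈ 6.2500)
1/((133 + 1*B(-4, -12)) + O) = 1/((133 + 1*(-1/6*(-12))) + 25/4) = 1/((133 + 1*2) + 25/4) = 1/((133 + 2) + 25/4) = 1/(135 + 25/4) = 1/(565/4) = 4/565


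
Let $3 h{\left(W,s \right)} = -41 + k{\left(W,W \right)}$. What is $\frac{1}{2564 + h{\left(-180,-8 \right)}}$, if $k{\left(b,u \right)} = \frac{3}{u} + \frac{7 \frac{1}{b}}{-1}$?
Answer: $\frac{135}{344296} \approx 0.0003921$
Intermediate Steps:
$k{\left(b,u \right)} = - \frac{7}{b} + \frac{3}{u}$ ($k{\left(b,u \right)} = \frac{3}{u} + \frac{7}{b} \left(-1\right) = \frac{3}{u} - \frac{7}{b} = - \frac{7}{b} + \frac{3}{u}$)
$h{\left(W,s \right)} = - \frac{41}{3} - \frac{4}{3 W}$ ($h{\left(W,s \right)} = \frac{-41 + \left(- \frac{7}{W} + \frac{3}{W}\right)}{3} = \frac{-41 - \frac{4}{W}}{3} = - \frac{41}{3} - \frac{4}{3 W}$)
$\frac{1}{2564 + h{\left(-180,-8 \right)}} = \frac{1}{2564 + \frac{-4 - -7380}{3 \left(-180\right)}} = \frac{1}{2564 + \frac{1}{3} \left(- \frac{1}{180}\right) \left(-4 + 7380\right)} = \frac{1}{2564 + \frac{1}{3} \left(- \frac{1}{180}\right) 7376} = \frac{1}{2564 - \frac{1844}{135}} = \frac{1}{\frac{344296}{135}} = \frac{135}{344296}$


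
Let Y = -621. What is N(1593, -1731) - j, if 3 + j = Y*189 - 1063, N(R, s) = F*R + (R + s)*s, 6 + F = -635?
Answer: -663800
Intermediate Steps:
F = -641 (F = -6 - 635 = -641)
N(R, s) = -641*R + s*(R + s) (N(R, s) = -641*R + (R + s)*s = -641*R + s*(R + s))
j = -118435 (j = -3 + (-621*189 - 1063) = -3 + (-117369 - 1063) = -3 - 118432 = -118435)
N(1593, -1731) - j = ((-1731)² - 641*1593 + 1593*(-1731)) - 1*(-118435) = (2996361 - 1021113 - 2757483) + 118435 = -782235 + 118435 = -663800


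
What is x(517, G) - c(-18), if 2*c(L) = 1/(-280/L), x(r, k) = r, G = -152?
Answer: 144751/280 ≈ 516.97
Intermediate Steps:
c(L) = -L/560 (c(L) = 1/(2*((-280/L))) = (-L/280)/2 = -L/560)
x(517, G) - c(-18) = 517 - (-1)*(-18)/560 = 517 - 1*9/280 = 517 - 9/280 = 144751/280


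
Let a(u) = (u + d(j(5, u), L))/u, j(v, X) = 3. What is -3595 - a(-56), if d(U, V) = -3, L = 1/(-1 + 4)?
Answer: -201379/56 ≈ -3596.1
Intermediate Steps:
L = 1/3 ≈ 0.33333
a(u) = (-3 + u)/u (a(u) = (u - 3)/u = (-3 + u)/u)
-3595 - a(-56) = -3595 - (-3 - 56)/(-56) = -3595 - (-1)*(-59)/56 = -3595 - 1*59/56 = -3595 - 59/56 = -201379/56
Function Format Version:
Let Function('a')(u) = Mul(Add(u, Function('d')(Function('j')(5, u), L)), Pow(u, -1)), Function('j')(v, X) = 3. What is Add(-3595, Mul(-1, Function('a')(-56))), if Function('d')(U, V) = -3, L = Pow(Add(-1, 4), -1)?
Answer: Rational(-201379, 56) ≈ -3596.1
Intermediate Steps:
L = Rational(1, 3) (L = Pow(3, -1) = Rational(1, 3) ≈ 0.33333)
Function('a')(u) = Mul(Pow(u, -1), Add(-3, u)) (Function('a')(u) = Mul(Add(u, -3), Pow(u, -1)) = Mul(Add(-3, u), Pow(u, -1)) = Mul(Pow(u, -1), Add(-3, u)))
Add(-3595, Mul(-1, Function('a')(-56))) = Add(-3595, Mul(-1, Mul(Pow(-56, -1), Add(-3, -56)))) = Add(-3595, Mul(-1, Mul(Rational(-1, 56), -59))) = Add(-3595, Mul(-1, Rational(59, 56))) = Add(-3595, Rational(-59, 56)) = Rational(-201379, 56)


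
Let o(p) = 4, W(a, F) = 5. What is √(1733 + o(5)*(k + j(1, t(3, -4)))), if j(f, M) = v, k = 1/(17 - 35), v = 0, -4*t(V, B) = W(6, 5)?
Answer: √15595/3 ≈ 41.627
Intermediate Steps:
t(V, B) = -5/4 (t(V, B) = -¼*5 = -5/4)
k = -1/18 (k = 1/(-18) = -1/18 ≈ -0.055556)
j(f, M) = 0
√(1733 + o(5)*(k + j(1, t(3, -4)))) = √(1733 + 4*(-1/18 + 0)) = √(1733 + 4*(-1/18)) = √(1733 - 2/9) = √(15595/9) = √15595/3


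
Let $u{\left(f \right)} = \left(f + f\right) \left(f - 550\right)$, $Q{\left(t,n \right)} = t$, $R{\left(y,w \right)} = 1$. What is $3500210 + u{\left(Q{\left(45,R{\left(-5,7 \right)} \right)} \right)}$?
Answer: $3454760$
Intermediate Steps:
$u{\left(f \right)} = 2 f \left(-550 + f\right)$
$3500210 + u{\left(Q{\left(45,R{\left(-5,7 \right)} \right)} \right)} = 3500210 + 2 \cdot 45 \left(-550 + 45\right) = 3500210 + 2 \cdot 45 \left(-505\right) = 3500210 - 45450 = 3454760$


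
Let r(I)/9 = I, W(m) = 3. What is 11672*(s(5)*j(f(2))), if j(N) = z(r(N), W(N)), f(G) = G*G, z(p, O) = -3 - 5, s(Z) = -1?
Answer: 93376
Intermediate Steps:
r(I) = 9*I
z(p, O) = -8
f(G) = G**2
j(N) = -8
11672*(s(5)*j(f(2))) = 11672*(-1*(-8)) = 11672*8 = 93376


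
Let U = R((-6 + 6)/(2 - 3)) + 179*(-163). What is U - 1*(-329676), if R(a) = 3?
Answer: 300502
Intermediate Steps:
U = -29174 (U = 3 + 179*(-163) = 3 - 29177 = -29174)
U - 1*(-329676) = -29174 - 1*(-329676) = -29174 + 329676 = 300502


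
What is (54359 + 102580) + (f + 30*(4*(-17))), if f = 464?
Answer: 155363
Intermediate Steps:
(54359 + 102580) + (f + 30*(4*(-17))) = (54359 + 102580) + (464 + 30*(4*(-17))) = 156939 + (464 + 30*(-68)) = 156939 + (464 - 2040) = 156939 - 1576 = 155363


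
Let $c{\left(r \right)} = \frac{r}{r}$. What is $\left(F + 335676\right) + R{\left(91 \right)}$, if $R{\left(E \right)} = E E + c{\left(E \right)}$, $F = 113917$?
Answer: $457875$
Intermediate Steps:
$c{\left(r \right)} = 1$
$R{\left(E \right)} = 1 + E^{2}$ ($R{\left(E \right)} = E E + 1 = E^{2} + 1 = 1 + E^{2}$)
$\left(F + 335676\right) + R{\left(91 \right)} = \left(113917 + 335676\right) + \left(1 + 91^{2}\right) = 449593 + \left(1 + 8281\right) = 449593 + 8282 = 457875$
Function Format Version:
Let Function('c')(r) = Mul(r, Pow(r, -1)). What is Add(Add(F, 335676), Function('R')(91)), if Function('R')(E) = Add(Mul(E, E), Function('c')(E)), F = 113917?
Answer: 457875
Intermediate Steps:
Function('c')(r) = 1
Function('R')(E) = Add(1, Pow(E, 2)) (Function('R')(E) = Add(Mul(E, E), 1) = Add(Pow(E, 2), 1) = Add(1, Pow(E, 2)))
Add(Add(F, 335676), Function('R')(91)) = Add(Add(113917, 335676), Add(1, Pow(91, 2))) = Add(449593, Add(1, 8281)) = Add(449593, 8282) = 457875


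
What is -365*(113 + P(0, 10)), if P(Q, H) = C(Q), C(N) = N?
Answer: -41245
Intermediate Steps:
P(Q, H) = Q
-365*(113 + P(0, 10)) = -365*(113 + 0) = -365*113 = -41245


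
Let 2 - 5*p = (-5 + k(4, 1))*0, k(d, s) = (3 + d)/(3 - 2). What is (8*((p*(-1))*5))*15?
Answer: -240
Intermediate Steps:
k(d, s) = 3 + d (k(d, s) = (3 + d)/1 = (3 + d)*1 = 3 + d)
p = ⅖ (p = ⅖ - (-5 + (3 + 4))*0/5 = ⅖ - (-5 + 7)*0/5 = ⅖ - 2*0/5 = ⅖ - ⅕*0 = ⅖ + 0 = ⅖ ≈ 0.40000)
(8*((p*(-1))*5))*15 = (8*(((⅖)*(-1))*5))*15 = (8*(-⅖*5))*15 = (8*(-2))*15 = -16*15 = -240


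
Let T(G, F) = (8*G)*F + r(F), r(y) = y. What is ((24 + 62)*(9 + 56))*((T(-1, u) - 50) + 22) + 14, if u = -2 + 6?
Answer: -313026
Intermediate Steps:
u = 4
T(G, F) = F + 8*F*G (T(G, F) = (8*G)*F + F = 8*F*G + F = F + 8*F*G)
((24 + 62)*(9 + 56))*((T(-1, u) - 50) + 22) + 14 = ((24 + 62)*(9 + 56))*((4*(1 + 8*(-1)) - 50) + 22) + 14 = (86*65)*((4*(1 - 8) - 50) + 22) + 14 = 5590*((4*(-7) - 50) + 22) + 14 = 5590*((-28 - 50) + 22) + 14 = 5590*(-78 + 22) + 14 = 5590*(-56) + 14 = -313040 + 14 = -313026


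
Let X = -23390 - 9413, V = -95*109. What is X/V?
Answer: 32803/10355 ≈ 3.1678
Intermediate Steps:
V = -10355
X = -32803
X/V = -32803/(-10355) = -32803*(-1/10355) = 32803/10355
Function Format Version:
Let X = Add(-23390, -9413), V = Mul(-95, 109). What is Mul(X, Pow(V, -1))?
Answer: Rational(32803, 10355) ≈ 3.1678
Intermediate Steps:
V = -10355
X = -32803
Mul(X, Pow(V, -1)) = Mul(-32803, Pow(-10355, -1)) = Mul(-32803, Rational(-1, 10355)) = Rational(32803, 10355)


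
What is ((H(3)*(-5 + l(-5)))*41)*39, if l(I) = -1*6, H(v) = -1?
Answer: 17589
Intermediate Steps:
l(I) = -6
((H(3)*(-5 + l(-5)))*41)*39 = (-(-5 - 6)*41)*39 = (-1*(-11)*41)*39 = (11*41)*39 = 451*39 = 17589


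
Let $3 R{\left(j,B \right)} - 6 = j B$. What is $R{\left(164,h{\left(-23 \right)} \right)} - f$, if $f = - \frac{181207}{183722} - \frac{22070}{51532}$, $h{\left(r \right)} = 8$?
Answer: $\frac{1564803120508}{3550335789} \approx 440.75$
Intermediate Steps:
$R{\left(j,B \right)} = 2 + \frac{B j}{3}$ ($R{\left(j,B \right)} = 2 + \frac{j B}{3} = 2 + \frac{B j}{3}$)
$f = - \frac{1674087958}{1183445263}$ ($f = \left(-181207\right) \frac{1}{183722} - \frac{11035}{25766} = - \frac{181207}{183722} - \frac{11035}{25766} = - \frac{1674087958}{1183445263} \approx -1.4146$)
$R{\left(164,h{\left(-23 \right)} \right)} - f = \left(2 + \frac{1}{3} \cdot 8 \cdot 164\right) - - \frac{1674087958}{1183445263} = \left(2 + \frac{1312}{3}\right) + \frac{1674087958}{1183445263} = \frac{1318}{3} + \frac{1674087958}{1183445263} = \frac{1564803120508}{3550335789}$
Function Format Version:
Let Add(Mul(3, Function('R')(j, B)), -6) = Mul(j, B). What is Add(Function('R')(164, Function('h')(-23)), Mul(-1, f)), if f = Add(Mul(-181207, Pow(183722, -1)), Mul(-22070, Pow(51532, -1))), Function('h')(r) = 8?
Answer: Rational(1564803120508, 3550335789) ≈ 440.75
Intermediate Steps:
Function('R')(j, B) = Add(2, Mul(Rational(1, 3), B, j)) (Function('R')(j, B) = Add(2, Mul(Rational(1, 3), Mul(j, B))) = Add(2, Mul(Rational(1, 3), Mul(B, j))) = Add(2, Mul(Rational(1, 3), B, j)))
f = Rational(-1674087958, 1183445263) (f = Add(Mul(-181207, Rational(1, 183722)), Mul(-22070, Rational(1, 51532))) = Add(Rational(-181207, 183722), Rational(-11035, 25766)) = Rational(-1674087958, 1183445263) ≈ -1.4146)
Add(Function('R')(164, Function('h')(-23)), Mul(-1, f)) = Add(Add(2, Mul(Rational(1, 3), 8, 164)), Mul(-1, Rational(-1674087958, 1183445263))) = Add(Add(2, Rational(1312, 3)), Rational(1674087958, 1183445263)) = Add(Rational(1318, 3), Rational(1674087958, 1183445263)) = Rational(1564803120508, 3550335789)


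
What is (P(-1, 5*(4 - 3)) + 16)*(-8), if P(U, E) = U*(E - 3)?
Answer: -112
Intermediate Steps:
P(U, E) = U*(-3 + E)
(P(-1, 5*(4 - 3)) + 16)*(-8) = (-(-3 + 5*(4 - 3)) + 16)*(-8) = (-(-3 + 5*1) + 16)*(-8) = (-(-3 + 5) + 16)*(-8) = (-1*2 + 16)*(-8) = (-2 + 16)*(-8) = 14*(-8) = -112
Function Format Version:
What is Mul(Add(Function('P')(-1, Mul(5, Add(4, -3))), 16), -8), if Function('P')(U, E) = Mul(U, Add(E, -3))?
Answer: -112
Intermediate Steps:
Function('P')(U, E) = Mul(U, Add(-3, E))
Mul(Add(Function('P')(-1, Mul(5, Add(4, -3))), 16), -8) = Mul(Add(Mul(-1, Add(-3, Mul(5, Add(4, -3)))), 16), -8) = Mul(Add(Mul(-1, Add(-3, Mul(5, 1))), 16), -8) = Mul(Add(Mul(-1, Add(-3, 5)), 16), -8) = Mul(Add(Mul(-1, 2), 16), -8) = Mul(Add(-2, 16), -8) = Mul(14, -8) = -112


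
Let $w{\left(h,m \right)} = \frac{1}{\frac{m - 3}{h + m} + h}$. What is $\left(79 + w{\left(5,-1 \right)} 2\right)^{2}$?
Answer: $\frac{25281}{4} \approx 6320.3$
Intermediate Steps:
$w{\left(h,m \right)} = \frac{1}{h + \frac{-3 + m}{h + m}}$ ($w{\left(h,m \right)} = \frac{1}{\frac{-3 + m}{h + m} + h} = \frac{1}{h + \frac{-3 + m}{h + m}}$)
$\left(79 + w{\left(5,-1 \right)} 2\right)^{2} = \left(79 + \frac{5 - 1}{-3 - 1 + 5^{2} + 5 \left(-1\right)} 2\right)^{2} = \left(79 + \frac{1}{-3 - 1 + 25 - 5} \cdot 4 \cdot 2\right)^{2} = \left(79 + \frac{1}{16} \cdot 4 \cdot 2\right)^{2} = \left(79 + \frac{1}{4} \cdot 2\right)^{2} = \left(79 + \frac{1}{2}\right)^{2} = \left(\frac{159}{2}\right)^{2} = \frac{25281}{4}$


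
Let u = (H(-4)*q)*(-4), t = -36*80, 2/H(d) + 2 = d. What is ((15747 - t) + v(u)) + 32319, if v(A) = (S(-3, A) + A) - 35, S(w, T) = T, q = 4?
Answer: 152765/3 ≈ 50922.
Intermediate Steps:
H(d) = 2/(-2 + d)
t = -2880
u = 16/3 (u = ((2/(-2 - 4))*4)*(-4) = ((2/(-6))*4)*(-4) = ((2*(-1/6))*4)*(-4) = -1/3*4*(-4) = -4/3*(-4) = 16/3 ≈ 5.3333)
v(A) = -35 + 2*A (v(A) = (A + A) - 35 = 2*A - 35 = -35 + 2*A)
((15747 - t) + v(u)) + 32319 = ((15747 - 1*(-2880)) + (-35 + 2*(16/3))) + 32319 = ((15747 + 2880) + (-35 + 32/3)) + 32319 = (18627 - 73/3) + 32319 = 55808/3 + 32319 = 152765/3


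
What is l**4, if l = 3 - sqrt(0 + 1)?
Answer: 16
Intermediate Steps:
l = 2 (l = 3 - sqrt(1) = 3 - 1*1 = 3 - 1 = 2)
l**4 = 2**4 = 16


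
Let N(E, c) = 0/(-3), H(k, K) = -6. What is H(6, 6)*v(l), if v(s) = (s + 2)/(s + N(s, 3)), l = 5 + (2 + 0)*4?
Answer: -90/13 ≈ -6.9231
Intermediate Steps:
l = 13 (l = 5 + 2*4 = 5 + 8 = 13)
N(E, c) = 0 (N(E, c) = 0*(-⅓) = 0)
v(s) = (2 + s)/s (v(s) = (s + 2)/(s + 0) = (2 + s)/s)
H(6, 6)*v(l) = -6*(2 + 13)/13 = -6*15/13 = -90/13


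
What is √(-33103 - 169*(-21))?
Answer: I*√29554 ≈ 171.91*I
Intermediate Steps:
√(-33103 - 169*(-21)) = √(-33103 + 3549) = √(-29554) = I*√29554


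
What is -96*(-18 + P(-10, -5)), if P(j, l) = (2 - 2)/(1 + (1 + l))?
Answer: 1728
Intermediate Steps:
P(j, l) = 0 (P(j, l) = 0/(2 + l) = 0)
-96*(-18 + P(-10, -5)) = -96*(-18 + 0) = -96*(-18) = 1728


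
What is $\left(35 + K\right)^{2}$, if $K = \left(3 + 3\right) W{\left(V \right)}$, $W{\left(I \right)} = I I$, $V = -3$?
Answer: $7921$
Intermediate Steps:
$W{\left(I \right)} = I^{2}$
$K = 54$ ($K = \left(3 + 3\right) \left(-3\right)^{2} = 6 \cdot 9 = 54$)
$\left(35 + K\right)^{2} = \left(35 + 54\right)^{2} = 89^{2} = 7921$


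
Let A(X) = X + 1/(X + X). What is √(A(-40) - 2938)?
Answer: I*√1191205/20 ≈ 54.571*I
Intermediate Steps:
A(X) = X + 1/(2*X)
√(A(-40) - 2938) = √((-40 + (½)/(-40)) - 2938) = √((-40 + (½)*(-1/40)) - 2938) = √((-40 - 1/80) - 2938) = √(-3201/80 - 2938) = √(-238241/80) = I*√1191205/20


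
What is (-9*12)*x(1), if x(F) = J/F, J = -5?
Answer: 540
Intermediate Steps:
x(F) = -5/F
(-9*12)*x(1) = (-9*12)*(-5/1) = -(-540) = -108*(-5) = 540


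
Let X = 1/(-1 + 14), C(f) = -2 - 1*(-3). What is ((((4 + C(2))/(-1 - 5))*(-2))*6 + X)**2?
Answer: 17161/169 ≈ 101.54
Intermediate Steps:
C(f) = 1 (C(f) = -2 + 3 = 1)
X = 1/13 ≈ 0.076923
((((4 + C(2))/(-1 - 5))*(-2))*6 + X)**2 = ((((4 + 1)/(-1 - 5))*(-2))*6 + 1/13)**2 = (((5/(-6))*(-2))*6 + 1/13)**2 = (((5*(-1/6))*(-2))*6 + 1/13)**2 = (-5/6*(-2)*6 + 1/13)**2 = ((5/3)*6 + 1/13)**2 = (10 + 1/13)**2 = (131/13)**2 = 17161/169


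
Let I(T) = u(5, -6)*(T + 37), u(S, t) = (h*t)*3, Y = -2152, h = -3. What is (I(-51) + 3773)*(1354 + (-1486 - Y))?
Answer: 6094340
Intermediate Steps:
u(S, t) = -9*t (u(S, t) = -3*t*3 = -9*t)
I(T) = 1998 + 54*T (I(T) = (-9*(-6))*(T + 37) = 54*(37 + T) = 1998 + 54*T)
(I(-51) + 3773)*(1354 + (-1486 - Y)) = ((1998 + 54*(-51)) + 3773)*(1354 + (-1486 - 1*(-2152))) = ((1998 - 2754) + 3773)*(1354 + (-1486 + 2152)) = (-756 + 3773)*(1354 + 666) = 3017*2020 = 6094340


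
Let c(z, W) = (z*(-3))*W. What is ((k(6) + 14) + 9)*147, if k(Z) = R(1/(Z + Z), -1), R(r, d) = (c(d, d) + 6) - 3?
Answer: 3381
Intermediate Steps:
c(z, W) = -3*W*z (c(z, W) = (-3*z)*W = -3*W*z)
R(r, d) = 3 - 3*d² (R(r, d) = (-3*d*d + 6) - 3 = (-3*d² + 6) - 3 = (6 - 3*d²) - 3 = 3 - 3*d²)
k(Z) = 0 (k(Z) = 3 - 3*(-1)² = 3 - 3*1 = 3 - 3 = 0)
((k(6) + 14) + 9)*147 = ((0 + 14) + 9)*147 = (14 + 9)*147 = 23*147 = 3381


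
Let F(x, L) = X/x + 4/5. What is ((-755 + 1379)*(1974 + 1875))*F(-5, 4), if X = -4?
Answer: 19214208/5 ≈ 3.8428e+6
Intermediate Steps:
F(x, L) = ⅘ - 4/x (F(x, L) = -4/x + 4/5 = -4/x + 4*(⅕) = -4/x + ⅘ = ⅘ - 4/x)
((-755 + 1379)*(1974 + 1875))*F(-5, 4) = ((-755 + 1379)*(1974 + 1875))*(⅘ - 4/(-5)) = (624*3849)*(⅘ - 4*(-⅕)) = 2401776*(⅘ + ⅘) = 2401776*(8/5) = 19214208/5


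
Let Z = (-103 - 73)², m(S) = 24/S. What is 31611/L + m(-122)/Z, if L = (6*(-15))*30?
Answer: -1244378227/106286400 ≈ -11.708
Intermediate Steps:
Z = 30976 (Z = (-176)² = 30976)
L = -2700 (L = -90*30 = -2700)
31611/L + m(-122)/Z = 31611/(-2700) + (24/(-122))/30976 = 31611*(-1/2700) + (24*(-1/122))*(1/30976) = -10537/900 - 12/61*1/30976 = -10537/900 - 3/472384 = -1244378227/106286400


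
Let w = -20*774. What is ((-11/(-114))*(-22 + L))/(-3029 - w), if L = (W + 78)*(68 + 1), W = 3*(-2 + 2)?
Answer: 29480/709707 ≈ 0.041538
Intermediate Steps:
W = 0 (W = 3*0 = 0)
L = 5382 (L = (0 + 78)*(68 + 1) = 78*69 = 5382)
w = -15480
((-11/(-114))*(-22 + L))/(-3029 - w) = ((-11/(-114))*(-22 + 5382))/(-3029 - 1*(-15480)) = (-11*(-1/114)*5360)/(-3029 + 15480) = ((11/114)*5360)/12451 = (29480/57)*(1/12451) = 29480/709707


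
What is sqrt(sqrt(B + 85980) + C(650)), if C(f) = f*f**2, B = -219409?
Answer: sqrt(274625000 + I*sqrt(133429)) ≈ 16572.0 + 0.e-2*I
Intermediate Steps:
C(f) = f**3
sqrt(sqrt(B + 85980) + C(650)) = sqrt(sqrt(-219409 + 85980) + 650**3) = sqrt(sqrt(-133429) + 274625000) = sqrt(I*sqrt(133429) + 274625000) = sqrt(274625000 + I*sqrt(133429))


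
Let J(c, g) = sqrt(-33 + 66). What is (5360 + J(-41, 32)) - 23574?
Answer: -18214 + sqrt(33) ≈ -18208.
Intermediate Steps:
J(c, g) = sqrt(33)
(5360 + J(-41, 32)) - 23574 = (5360 + sqrt(33)) - 23574 = -18214 + sqrt(33)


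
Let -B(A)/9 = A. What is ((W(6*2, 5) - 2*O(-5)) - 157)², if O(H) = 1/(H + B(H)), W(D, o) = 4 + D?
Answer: 7958041/400 ≈ 19895.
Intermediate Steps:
B(A) = -9*A
O(H) = -1/(8*H) (O(H) = 1/(H - 9*H) = 1/(-8*H) = -1/(8*H))
((W(6*2, 5) - 2*O(-5)) - 157)² = (((4 + 6*2) - (-1)/(4*(-5))) - 157)² = (((4 + 12) - (-1)*(-1)/(4*5)) - 157)² = ((16 - 2*1/40) - 157)² = ((16 - 1/20) - 157)² = (319/20 - 157)² = (-2821/20)² = 7958041/400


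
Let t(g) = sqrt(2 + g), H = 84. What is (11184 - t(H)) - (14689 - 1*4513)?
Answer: 1008 - sqrt(86) ≈ 998.73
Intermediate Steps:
(11184 - t(H)) - (14689 - 1*4513) = (11184 - sqrt(2 + 84)) - (14689 - 1*4513) = (11184 - sqrt(86)) - (14689 - 4513) = (11184 - sqrt(86)) - 1*10176 = (11184 - sqrt(86)) - 10176 = 1008 - sqrt(86)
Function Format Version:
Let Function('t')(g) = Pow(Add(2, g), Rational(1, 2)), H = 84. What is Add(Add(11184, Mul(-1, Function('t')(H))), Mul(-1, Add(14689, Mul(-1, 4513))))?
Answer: Add(1008, Mul(-1, Pow(86, Rational(1, 2)))) ≈ 998.73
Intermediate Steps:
Add(Add(11184, Mul(-1, Function('t')(H))), Mul(-1, Add(14689, Mul(-1, 4513)))) = Add(Add(11184, Mul(-1, Pow(Add(2, 84), Rational(1, 2)))), Mul(-1, Add(14689, Mul(-1, 4513)))) = Add(Add(11184, Mul(-1, Pow(86, Rational(1, 2)))), Mul(-1, Add(14689, -4513))) = Add(Add(11184, Mul(-1, Pow(86, Rational(1, 2)))), Mul(-1, 10176)) = Add(Add(11184, Mul(-1, Pow(86, Rational(1, 2)))), -10176) = Add(1008, Mul(-1, Pow(86, Rational(1, 2))))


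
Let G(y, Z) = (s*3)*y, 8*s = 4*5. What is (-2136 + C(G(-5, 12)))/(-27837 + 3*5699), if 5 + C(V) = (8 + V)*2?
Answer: 110/537 ≈ 0.20484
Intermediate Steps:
s = 5/2 (s = (4*5)/8 = (⅛)*20 = 5/2 ≈ 2.5000)
G(y, Z) = 15*y/2 (G(y, Z) = ((5/2)*3)*y = 15*y/2)
C(V) = 11 + 2*V (C(V) = -5 + (8 + V)*2 = -5 + (16 + 2*V) = 11 + 2*V)
(-2136 + C(G(-5, 12)))/(-27837 + 3*5699) = (-2136 + (11 + 2*((15/2)*(-5))))/(-27837 + 3*5699) = (-2136 + (11 + 2*(-75/2)))/(-27837 + 17097) = (-2136 + (11 - 75))/(-10740) = (-2136 - 64)*(-1/10740) = -2200*(-1/10740) = 110/537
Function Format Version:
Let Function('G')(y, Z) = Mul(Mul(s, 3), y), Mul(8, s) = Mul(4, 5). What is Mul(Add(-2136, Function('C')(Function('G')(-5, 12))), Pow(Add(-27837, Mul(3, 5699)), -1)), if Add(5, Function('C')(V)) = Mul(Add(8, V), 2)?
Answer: Rational(110, 537) ≈ 0.20484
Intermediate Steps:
s = Rational(5, 2) (s = Mul(Rational(1, 8), Mul(4, 5)) = Mul(Rational(1, 8), 20) = Rational(5, 2) ≈ 2.5000)
Function('G')(y, Z) = Mul(Rational(15, 2), y) (Function('G')(y, Z) = Mul(Mul(Rational(5, 2), 3), y) = Mul(Rational(15, 2), y))
Function('C')(V) = Add(11, Mul(2, V)) (Function('C')(V) = Add(-5, Mul(Add(8, V), 2)) = Add(-5, Add(16, Mul(2, V))) = Add(11, Mul(2, V)))
Mul(Add(-2136, Function('C')(Function('G')(-5, 12))), Pow(Add(-27837, Mul(3, 5699)), -1)) = Mul(Add(-2136, Add(11, Mul(2, Mul(Rational(15, 2), -5)))), Pow(Add(-27837, Mul(3, 5699)), -1)) = Mul(Add(-2136, Add(11, Mul(2, Rational(-75, 2)))), Pow(Add(-27837, 17097), -1)) = Mul(Add(-2136, Add(11, -75)), Pow(-10740, -1)) = Mul(Add(-2136, -64), Rational(-1, 10740)) = Mul(-2200, Rational(-1, 10740)) = Rational(110, 537)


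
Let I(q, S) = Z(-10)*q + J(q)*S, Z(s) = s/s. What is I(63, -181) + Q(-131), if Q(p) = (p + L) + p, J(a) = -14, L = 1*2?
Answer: 2337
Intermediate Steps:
L = 2
Z(s) = 1
Q(p) = 2 + 2*p (Q(p) = (p + 2) + p = (2 + p) + p = 2 + 2*p)
I(q, S) = q - 14*S (I(q, S) = 1*q - 14*S = q - 14*S)
I(63, -181) + Q(-131) = (63 - 14*(-181)) + (2 + 2*(-131)) = (63 + 2534) + (2 - 262) = 2597 - 260 = 2337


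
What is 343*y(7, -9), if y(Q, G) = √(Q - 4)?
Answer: 343*√3 ≈ 594.09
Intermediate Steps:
y(Q, G) = √(-4 + Q)
343*y(7, -9) = 343*√(-4 + 7) = 343*√3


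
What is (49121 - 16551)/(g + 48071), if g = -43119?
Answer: 16285/2476 ≈ 6.5771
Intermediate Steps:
(49121 - 16551)/(g + 48071) = (49121 - 16551)/(-43119 + 48071) = 32570/4952 = 32570*(1/4952) = 16285/2476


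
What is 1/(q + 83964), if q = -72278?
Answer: 1/11686 ≈ 8.5572e-5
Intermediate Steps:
1/(q + 83964) = 1/(-72278 + 83964) = 1/11686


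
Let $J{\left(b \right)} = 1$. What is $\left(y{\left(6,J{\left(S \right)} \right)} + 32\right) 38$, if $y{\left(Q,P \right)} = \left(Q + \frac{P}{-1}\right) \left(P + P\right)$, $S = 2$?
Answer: $1596$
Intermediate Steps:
$y{\left(Q,P \right)} = 2 P \left(Q - P\right)$ ($y{\left(Q,P \right)} = \left(Q + P \left(-1\right)\right) 2 P = \left(Q - P\right) 2 P = 2 P \left(Q - P\right)$)
$\left(y{\left(6,J{\left(S \right)} \right)} + 32\right) 38 = \left(2 \cdot 1 \left(6 - 1\right) + 32\right) 38 = \left(2 \cdot 1 \cdot 5 + 32\right) 38 = \left(10 + 32\right) 38 = 42 \cdot 38 = 1596$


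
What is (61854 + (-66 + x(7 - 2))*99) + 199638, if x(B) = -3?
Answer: 254661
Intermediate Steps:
(61854 + (-66 + x(7 - 2))*99) + 199638 = (61854 + (-66 - 3)*99) + 199638 = (61854 - 69*99) + 199638 = (61854 - 6831) + 199638 = 55023 + 199638 = 254661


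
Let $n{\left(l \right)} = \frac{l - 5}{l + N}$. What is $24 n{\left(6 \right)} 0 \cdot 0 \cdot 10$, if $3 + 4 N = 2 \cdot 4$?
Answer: $0$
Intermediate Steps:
$N = \frac{5}{4}$ ($N = - \frac{3}{4} + \frac{2 \cdot 4}{4} = - \frac{3}{4} + \frac{1}{4} \cdot 8 = - \frac{3}{4} + 2 = \frac{5}{4} \approx 1.25$)
$n{\left(l \right)} = \frac{-5 + l}{\frac{5}{4} + l}$ ($n{\left(l \right)} = \frac{l - 5}{l + \frac{5}{4}} = \frac{-5 + l}{\frac{5}{4} + l}$)
$24 n{\left(6 \right)} 0 \cdot 0 \cdot 10 = 24 \frac{4 \left(-5 + 6\right)}{5 + 4 \cdot 6} \cdot 0 \cdot 0 \cdot 10 = 24 \cdot 4 \frac{1}{5 + 24} \cdot 1 \cdot 0 \cdot 0 \cdot 10 = 24 \cdot 4 \cdot \frac{1}{29} \cdot 1 \cdot 0 \cdot 0 \cdot 10 = 24 \cdot \frac{4}{29} \cdot 0 \cdot 0 \cdot 10 = 24 \cdot 0 \cdot 0 \cdot 10 = 24 \cdot 0 \cdot 10 = 0 \cdot 10 = 0$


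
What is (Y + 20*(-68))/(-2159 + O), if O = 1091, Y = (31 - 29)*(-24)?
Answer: 352/267 ≈ 1.3184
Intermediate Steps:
Y = -48 (Y = 2*(-24) = -48)
(Y + 20*(-68))/(-2159 + O) = (-48 + 20*(-68))/(-2159 + 1091) = (-48 - 1360)/(-1068) = -1408*(-1/1068) = 352/267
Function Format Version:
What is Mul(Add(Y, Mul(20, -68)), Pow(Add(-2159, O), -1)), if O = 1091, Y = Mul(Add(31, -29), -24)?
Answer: Rational(352, 267) ≈ 1.3184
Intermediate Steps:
Y = -48 (Y = Mul(2, -24) = -48)
Mul(Add(Y, Mul(20, -68)), Pow(Add(-2159, O), -1)) = Mul(Add(-48, Mul(20, -68)), Pow(Add(-2159, 1091), -1)) = Mul(Add(-48, -1360), Pow(-1068, -1)) = Mul(-1408, Rational(-1, 1068)) = Rational(352, 267)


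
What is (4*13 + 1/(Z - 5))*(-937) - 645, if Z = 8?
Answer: -149044/3 ≈ -49681.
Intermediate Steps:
(4*13 + 1/(Z - 5))*(-937) - 645 = (4*13 + 1/(8 - 5))*(-937) - 645 = (52 + 1/3)*(-937) - 645 = (52 + ⅓)*(-937) - 645 = (157/3)*(-937) - 645 = -147109/3 - 645 = -149044/3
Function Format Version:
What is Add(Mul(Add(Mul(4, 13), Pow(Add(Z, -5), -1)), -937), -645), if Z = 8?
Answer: Rational(-149044, 3) ≈ -49681.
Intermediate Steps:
Add(Mul(Add(Mul(4, 13), Pow(Add(Z, -5), -1)), -937), -645) = Add(Mul(Add(Mul(4, 13), Pow(Add(8, -5), -1)), -937), -645) = Add(Mul(Add(52, Pow(3, -1)), -937), -645) = Add(Mul(Add(52, Rational(1, 3)), -937), -645) = Add(Mul(Rational(157, 3), -937), -645) = Add(Rational(-147109, 3), -645) = Rational(-149044, 3)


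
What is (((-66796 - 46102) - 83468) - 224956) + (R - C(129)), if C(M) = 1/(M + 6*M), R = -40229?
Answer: -416780554/903 ≈ -4.6155e+5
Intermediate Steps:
C(M) = 1/(7*M)
(((-66796 - 46102) - 83468) - 224956) + (R - C(129)) = (((-66796 - 46102) - 83468) - 224956) + (-40229 - 1/(7*129)) = ((-112898 - 83468) - 224956) + (-40229 - 1/(7*129)) = (-196366 - 224956) + (-40229 - 1*1/903) = -421322 + (-40229 - 1/903) = -421322 - 36326788/903 = -416780554/903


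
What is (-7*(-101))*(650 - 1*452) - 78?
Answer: 139908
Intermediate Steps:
(-7*(-101))*(650 - 1*452) - 78 = 707*(650 - 452) - 78 = 707*198 - 78 = 139986 - 78 = 139908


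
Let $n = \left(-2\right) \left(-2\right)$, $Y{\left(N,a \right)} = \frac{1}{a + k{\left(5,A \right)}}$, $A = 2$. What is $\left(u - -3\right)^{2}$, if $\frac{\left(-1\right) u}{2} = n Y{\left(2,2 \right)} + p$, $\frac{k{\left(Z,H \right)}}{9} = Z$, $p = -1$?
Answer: $\frac{51529}{2209} \approx 23.327$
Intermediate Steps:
$k{\left(Z,H \right)} = 9 Z$
$Y{\left(N,a \right)} = \frac{1}{45 + a}$ ($Y{\left(N,a \right)} = \frac{1}{a + 9 \cdot 5} = \frac{1}{a + 45} = \frac{1}{45 + a}$)
$n = 4$
$u = \frac{86}{47}$ ($u = - 2 \left(\frac{4}{45 + 2} - 1\right) = - 2 \left(\frac{4}{47} - 1\right) = \left(-2\right) \left(- \frac{43}{47}\right) = \frac{86}{47} \approx 1.8298$)
$\left(u - -3\right)^{2} = \left(\frac{86}{47} - -3\right)^{2} = \left(\frac{86}{47} + 3\right)^{2} = \left(\frac{227}{47}\right)^{2} = \frac{51529}{2209}$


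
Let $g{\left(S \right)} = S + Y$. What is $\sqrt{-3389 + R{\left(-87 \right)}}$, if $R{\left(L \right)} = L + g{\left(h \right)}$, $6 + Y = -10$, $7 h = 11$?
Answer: $\frac{i \sqrt{171031}}{7} \approx 59.08 i$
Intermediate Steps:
$h = \frac{11}{7}$ ($h = \frac{1}{7} \cdot 11 = \frac{11}{7} \approx 1.5714$)
$Y = -16$ ($Y = -6 - 10 = -16$)
$g{\left(S \right)} = -16 + S$ ($g{\left(S \right)} = S - 16 = -16 + S$)
$R{\left(L \right)} = - \frac{101}{7} + L$ ($R{\left(L \right)} = L + \left(-16 + \frac{11}{7}\right) = L - \frac{101}{7} = - \frac{101}{7} + L$)
$\sqrt{-3389 + R{\left(-87 \right)}} = \sqrt{-3389 - \frac{710}{7}} = \sqrt{- \frac{24433}{7}} = \frac{i \sqrt{171031}}{7}$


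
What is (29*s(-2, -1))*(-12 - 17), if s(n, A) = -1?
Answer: 841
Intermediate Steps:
(29*s(-2, -1))*(-12 - 17) = (29*(-1))*(-12 - 17) = -29*(-29) = 841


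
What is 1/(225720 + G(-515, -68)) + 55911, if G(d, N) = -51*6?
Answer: 12603122155/225414 ≈ 55911.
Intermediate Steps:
G(d, N) = -306
1/(225720 + G(-515, -68)) + 55911 = 1/(225720 - 306) + 55911 = 1/225414 + 55911 = 12603122155/225414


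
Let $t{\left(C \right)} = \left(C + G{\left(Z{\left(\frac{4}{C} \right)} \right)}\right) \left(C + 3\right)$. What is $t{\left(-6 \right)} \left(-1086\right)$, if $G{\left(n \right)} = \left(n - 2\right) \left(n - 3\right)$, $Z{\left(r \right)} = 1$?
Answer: $-13032$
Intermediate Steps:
$G{\left(n \right)} = \left(-3 + n\right) \left(-2 + n\right)$ ($G{\left(n \right)} = \left(-2 + n\right) \left(-3 + n\right) = \left(-3 + n\right) \left(-2 + n\right)$)
$t{\left(C \right)} = \left(2 + C\right) \left(3 + C\right)$ ($t{\left(C \right)} = \left(C + \left(6 + 1^{2} - 5\right)\right) \left(C + 3\right) = \left(C + \left(6 + 1 - 5\right)\right) \left(3 + C\right) = \left(C + 2\right) \left(3 + C\right) = \left(2 + C\right) \left(3 + C\right)$)
$t{\left(-6 \right)} \left(-1086\right) = \left(6 + \left(-6\right)^{2} + 5 \left(-6\right)\right) \left(-1086\right) = \left(6 + 36 - 30\right) \left(-1086\right) = 12 \left(-1086\right) = -13032$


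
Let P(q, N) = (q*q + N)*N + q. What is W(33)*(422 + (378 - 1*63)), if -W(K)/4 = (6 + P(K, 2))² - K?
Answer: -14541917984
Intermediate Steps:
P(q, N) = q + N*(N + q²) (P(q, N) = (q² + N)*N + q = (N + q²)*N + q = N*(N + q²) + q = q + N*(N + q²))
W(K) = -4*(10 + K + 2*K²)² + 4*K (W(K) = -4*((6 + (K + 2² + 2*K²))² - K) = -4*((6 + (K + 4 + 2*K²))² - K) = -4*((6 + (4 + K + 2*K²))² - K) = -4*((10 + K + 2*K²)² - K) = -4*(10 + K + 2*K²)² + 4*K)
W(33)*(422 + (378 - 1*63)) = (-4*(10 + 33 + 2*33²)² + 4*33)*(422 + (378 - 1*63)) = (-4*(10 + 33 + 2*1089)² + 132)*(422 + (378 - 63)) = (-4*(10 + 33 + 2178)² + 132)*(422 + 315) = (-4*2221² + 132)*737 = (-4*4932841 + 132)*737 = (-19731364 + 132)*737 = -19731232*737 = -14541917984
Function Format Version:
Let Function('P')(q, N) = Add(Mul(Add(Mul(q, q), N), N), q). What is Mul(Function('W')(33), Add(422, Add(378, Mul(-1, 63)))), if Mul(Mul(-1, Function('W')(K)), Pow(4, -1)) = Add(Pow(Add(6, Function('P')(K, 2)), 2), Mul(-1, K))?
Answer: -14541917984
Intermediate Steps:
Function('P')(q, N) = Add(q, Mul(N, Add(N, Pow(q, 2)))) (Function('P')(q, N) = Add(Mul(Add(Pow(q, 2), N), N), q) = Add(Mul(Add(N, Pow(q, 2)), N), q) = Add(Mul(N, Add(N, Pow(q, 2))), q) = Add(q, Mul(N, Add(N, Pow(q, 2)))))
Function('W')(K) = Add(Mul(-4, Pow(Add(10, K, Mul(2, Pow(K, 2))), 2)), Mul(4, K)) (Function('W')(K) = Mul(-4, Add(Pow(Add(6, Add(K, Pow(2, 2), Mul(2, Pow(K, 2)))), 2), Mul(-1, K))) = Mul(-4, Add(Pow(Add(6, Add(K, 4, Mul(2, Pow(K, 2)))), 2), Mul(-1, K))) = Mul(-4, Add(Pow(Add(6, Add(4, K, Mul(2, Pow(K, 2)))), 2), Mul(-1, K))) = Mul(-4, Add(Pow(Add(10, K, Mul(2, Pow(K, 2))), 2), Mul(-1, K))) = Add(Mul(-4, Pow(Add(10, K, Mul(2, Pow(K, 2))), 2)), Mul(4, K)))
Mul(Function('W')(33), Add(422, Add(378, Mul(-1, 63)))) = Mul(Add(Mul(-4, Pow(Add(10, 33, Mul(2, Pow(33, 2))), 2)), Mul(4, 33)), Add(422, Add(378, Mul(-1, 63)))) = Mul(Add(Mul(-4, Pow(Add(10, 33, Mul(2, 1089)), 2)), 132), Add(422, Add(378, -63))) = Mul(Add(Mul(-4, Pow(Add(10, 33, 2178), 2)), 132), Add(422, 315)) = Mul(Add(Mul(-4, Pow(2221, 2)), 132), 737) = Mul(Add(Mul(-4, 4932841), 132), 737) = Mul(Add(-19731364, 132), 737) = Mul(-19731232, 737) = -14541917984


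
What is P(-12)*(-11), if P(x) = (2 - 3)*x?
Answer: -132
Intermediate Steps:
P(x) = -x
P(-12)*(-11) = -1*(-12)*(-11) = 12*(-11) = -132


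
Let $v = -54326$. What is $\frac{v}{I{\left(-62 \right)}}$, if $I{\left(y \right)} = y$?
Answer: $\frac{27163}{31} \approx 876.23$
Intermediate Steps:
$\frac{v}{I{\left(-62 \right)}} = - \frac{54326}{-62} = \left(-54326\right) \left(- \frac{1}{62}\right) = \frac{27163}{31}$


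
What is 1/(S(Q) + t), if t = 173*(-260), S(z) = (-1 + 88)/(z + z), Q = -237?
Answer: -158/7106869 ≈ -2.2232e-5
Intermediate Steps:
S(z) = 87/(2*z) (S(z) = 87/((2*z)) = 87*(1/(2*z)) = 87/(2*z))
t = -44980
1/(S(Q) + t) = 1/((87/2)/(-237) - 44980) = 1/((87/2)*(-1/237) - 44980) = 1/(-29/158 - 44980) = 1/(-7106869/158) = -158/7106869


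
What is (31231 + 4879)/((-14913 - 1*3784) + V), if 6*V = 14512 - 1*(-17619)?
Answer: -216660/80051 ≈ -2.7065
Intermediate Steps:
V = 32131/6 (V = (14512 - 1*(-17619))/6 = (14512 + 17619)/6 = (⅙)*32131 = 32131/6 ≈ 5355.2)
(31231 + 4879)/((-14913 - 1*3784) + V) = (31231 + 4879)/((-14913 - 1*3784) + 32131/6) = 36110/((-14913 - 3784) + 32131/6) = 36110/(-18697 + 32131/6) = 36110/(-80051/6) = 36110*(-6/80051) = -216660/80051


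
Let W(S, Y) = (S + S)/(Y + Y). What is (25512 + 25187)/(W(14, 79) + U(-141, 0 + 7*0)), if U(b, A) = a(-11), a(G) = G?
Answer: -4005221/855 ≈ -4684.5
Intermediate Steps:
U(b, A) = -11
W(S, Y) = S/Y (W(S, Y) = (2*S)/((2*Y)) = (2*S)*(1/(2*Y)) = S/Y)
(25512 + 25187)/(W(14, 79) + U(-141, 0 + 7*0)) = (25512 + 25187)/(14/79 - 11) = 50699/(14*(1/79) - 11) = 50699/(14/79 - 11) = 50699/(-855/79) = 50699*(-79/855) = -4005221/855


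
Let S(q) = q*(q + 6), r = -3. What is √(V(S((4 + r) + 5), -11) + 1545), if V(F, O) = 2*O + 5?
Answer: 2*√382 ≈ 39.090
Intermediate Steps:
S(q) = q*(6 + q)
V(F, O) = 5 + 2*O
√(V(S((4 + r) + 5), -11) + 1545) = √((5 + 2*(-11)) + 1545) = √((5 - 22) + 1545) = √(-17 + 1545) = √1528 = 2*√382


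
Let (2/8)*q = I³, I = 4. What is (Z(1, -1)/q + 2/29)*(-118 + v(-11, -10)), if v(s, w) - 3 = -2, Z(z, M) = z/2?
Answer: -123201/14848 ≈ -8.2975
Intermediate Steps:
Z(z, M) = z/2 (Z(z, M) = z*(½) = z/2)
v(s, w) = 1 (v(s, w) = 3 - 2 = 1)
q = 256 (q = 4*4³ = 4*64 = 256)
(Z(1, -1)/q + 2/29)*(-118 + v(-11, -10)) = (((½)*1)/256 + 2/29)*(-118 + 1) = ((½)*(1/256) + 2*(1/29))*(-117) = (1/512 + 2/29)*(-117) = (1053/14848)*(-117) = -123201/14848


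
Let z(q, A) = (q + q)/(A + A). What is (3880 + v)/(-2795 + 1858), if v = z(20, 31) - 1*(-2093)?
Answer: -185183/29047 ≈ -6.3753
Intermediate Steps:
z(q, A) = q/A (z(q, A) = (2*q)/((2*A)) = (2*q)*(1/(2*A)) = q/A)
v = 64903/31 (v = 20/31 - 1*(-2093) = 20*(1/31) + 2093 = 20/31 + 2093 = 64903/31 ≈ 2093.6)
(3880 + v)/(-2795 + 1858) = (3880 + 64903/31)/(-2795 + 1858) = (185183/31)/(-937) = (185183/31)*(-1/937) = -185183/29047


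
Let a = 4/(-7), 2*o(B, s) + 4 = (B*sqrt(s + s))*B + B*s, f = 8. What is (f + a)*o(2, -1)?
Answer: -156/7 + 104*I*sqrt(2)/7 ≈ -22.286 + 21.011*I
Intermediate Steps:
o(B, s) = -2 + B*s/2 + sqrt(2)*B**2*sqrt(s)/2 (o(B, s) = -2 + ((B*sqrt(s + s))*B + B*s)/2 = -2 + ((B*sqrt(2*s))*B + B*s)/2 = -2 + ((B*(sqrt(2)*sqrt(s)))*B + B*s)/2 = -2 + ((B*sqrt(2)*sqrt(s))*B + B*s)/2 = -2 + (sqrt(2)*B**2*sqrt(s) + B*s)/2 = -2 + (B*s + sqrt(2)*B**2*sqrt(s))/2 = -2 + (B*s/2 + sqrt(2)*B**2*sqrt(s)/2) = -2 + B*s/2 + sqrt(2)*B**2*sqrt(s)/2)
a = -4/7 (a = 4*(-1/7) = -4/7 ≈ -0.57143)
(f + a)*o(2, -1) = (8 - 4/7)*(-2 + (1/2)*2*(-1) + (1/2)*sqrt(2)*2**2*sqrt(-1)) = 52*(-2 - 1 + (1/2)*sqrt(2)*4*I)/7 = 52*(-2 - 1 + 2*I*sqrt(2))/7 = 52*(-3 + 2*I*sqrt(2))/7 = -156/7 + 104*I*sqrt(2)/7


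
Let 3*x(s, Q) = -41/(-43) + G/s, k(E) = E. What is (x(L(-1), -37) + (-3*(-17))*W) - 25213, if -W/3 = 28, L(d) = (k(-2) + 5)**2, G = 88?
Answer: -34241864/1161 ≈ -29493.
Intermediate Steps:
L(d) = 9 (L(d) = (-2 + 5)**2 = 3**2 = 9)
x(s, Q) = 41/129 + 88/(3*s) (x(s, Q) = (-41/(-43) + 88/s)/3 = (-41*(-1/43) + 88/s)/3 = (41/43 + 88/s)/3 = 41/129 + 88/(3*s))
W = -84 (W = -3*28 = -84)
(x(L(-1), -37) + (-3*(-17))*W) - 25213 = ((1/129)*(3784 + 41*9)/9 - 3*(-17)*(-84)) - 25213 = ((1/129)*(1/9)*(3784 + 369) + 51*(-84)) - 25213 = ((1/129)*(1/9)*4153 - 4284) - 25213 = (4153/1161 - 4284) - 25213 = -4969571/1161 - 25213 = -34241864/1161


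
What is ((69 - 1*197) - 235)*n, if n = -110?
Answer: 39930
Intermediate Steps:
((69 - 1*197) - 235)*n = ((69 - 1*197) - 235)*(-110) = ((69 - 197) - 235)*(-110) = (-128 - 235)*(-110) = -363*(-110) = 39930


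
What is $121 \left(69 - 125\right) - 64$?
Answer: $-6840$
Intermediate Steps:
$121 \left(69 - 125\right) - 64 = 121 \left(-56\right) - 64 = -6776 - 64 = -6840$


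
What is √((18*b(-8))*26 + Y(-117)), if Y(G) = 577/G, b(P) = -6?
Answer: I*√4278469/39 ≈ 53.037*I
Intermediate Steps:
√((18*b(-8))*26 + Y(-117)) = √((18*(-6))*26 + 577/(-117)) = √(-108*26 + 577*(-1/117)) = √(-2808 - 577/117) = √(-329113/117) = I*√4278469/39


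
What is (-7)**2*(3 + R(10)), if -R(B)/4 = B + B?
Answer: -3773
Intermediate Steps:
R(B) = -8*B (R(B) = -4*(B + B) = -8*B)
(-7)**2*(3 + R(10)) = (-7)**2*(3 - 8*10) = 49*(3 - 80) = 49*(-77) = -3773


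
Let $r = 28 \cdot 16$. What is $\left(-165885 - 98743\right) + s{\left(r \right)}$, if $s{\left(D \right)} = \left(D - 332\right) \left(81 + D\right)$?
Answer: $-203264$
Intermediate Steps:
$r = 448$
$s{\left(D \right)} = \left(-332 + D\right) \left(81 + D\right)$
$\left(-165885 - 98743\right) + s{\left(r \right)} = \left(-165885 - 98743\right) - \left(139340 - 200704\right) = \left(-165885 - 98743\right) - -61364 = -264628 + 61364 = -203264$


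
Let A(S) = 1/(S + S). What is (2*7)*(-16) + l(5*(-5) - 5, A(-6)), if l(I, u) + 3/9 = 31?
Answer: -580/3 ≈ -193.33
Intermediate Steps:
A(S) = 1/(2*S)
l(I, u) = 92/3 (l(I, u) = -1/3 + 31 = 92/3)
(2*7)*(-16) + l(5*(-5) - 5, A(-6)) = (2*7)*(-16) + 92/3 = 14*(-16) + 92/3 = -224 + 92/3 = -580/3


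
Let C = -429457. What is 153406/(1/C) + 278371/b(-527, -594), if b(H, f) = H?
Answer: -34719435124005/527 ≈ -6.5881e+10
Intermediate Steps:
153406/(1/C) + 278371/b(-527, -594) = 153406/(1/(-429457)) + 278371/(-527) = 153406/(-1/429457) + 278371*(-1/527) = 153406*(-429457) - 278371/527 = -65881280542 - 278371/527 = -34719435124005/527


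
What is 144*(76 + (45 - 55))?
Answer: 9504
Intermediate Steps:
144*(76 + (45 - 55)) = 144*(76 - 10) = 144*66 = 9504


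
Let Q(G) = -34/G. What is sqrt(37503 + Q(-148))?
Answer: sqrt(205367686)/74 ≈ 193.66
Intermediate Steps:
sqrt(37503 + Q(-148)) = sqrt(37503 - 34/(-148)) = sqrt(37503 - 34*(-1/148)) = sqrt(37503 + 17/74) = sqrt(2775239/74) = sqrt(205367686)/74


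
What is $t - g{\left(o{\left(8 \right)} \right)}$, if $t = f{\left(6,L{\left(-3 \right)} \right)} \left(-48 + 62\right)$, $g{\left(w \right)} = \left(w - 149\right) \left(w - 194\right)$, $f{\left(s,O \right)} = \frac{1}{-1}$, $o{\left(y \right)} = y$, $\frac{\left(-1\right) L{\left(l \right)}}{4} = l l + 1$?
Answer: $-26240$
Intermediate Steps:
$L{\left(l \right)} = -4 - 4 l^{2}$ ($L{\left(l \right)} = - 4 \left(l l + 1\right) = - 4 \left(l^{2} + 1\right) = - 4 \left(1 + l^{2}\right) = -4 - 4 l^{2}$)
$f{\left(s,O \right)} = -1$
$g{\left(w \right)} = \left(-194 + w\right) \left(-149 + w\right)$ ($g{\left(w \right)} = \left(-149 + w\right) \left(-194 + w\right) = \left(-194 + w\right) \left(-149 + w\right)$)
$t = -14$ ($t = - (-48 + 62) = \left(-1\right) 14 = -14$)
$t - g{\left(o{\left(8 \right)} \right)} = -14 - \left(28906 + 8^{2} - 2744\right) = -14 - \left(28906 + 64 - 2744\right) = -14 - 26226 = -26240$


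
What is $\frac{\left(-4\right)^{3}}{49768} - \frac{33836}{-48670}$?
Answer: $\frac{105052198}{151388035} \approx 0.69393$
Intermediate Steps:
$\frac{\left(-4\right)^{3}}{49768} - \frac{33836}{-48670} = \left(-64\right) \frac{1}{49768} - - \frac{16918}{24335} = - \frac{8}{6221} + \frac{16918}{24335} = \frac{105052198}{151388035}$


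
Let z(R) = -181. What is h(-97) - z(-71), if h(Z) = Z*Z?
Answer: 9590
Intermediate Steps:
h(Z) = Z²
h(-97) - z(-71) = (-97)² - 1*(-181) = 9409 + 181 = 9590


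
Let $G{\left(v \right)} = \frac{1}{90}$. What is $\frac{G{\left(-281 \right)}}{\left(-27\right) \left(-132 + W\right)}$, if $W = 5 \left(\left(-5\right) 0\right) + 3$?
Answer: $\frac{1}{313470} \approx 3.1901 \cdot 10^{-6}$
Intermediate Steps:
$W = 3$ ($W = 5 \cdot 0 + 3 = 0 + 3 = 3$)
$G{\left(v \right)} = \frac{1}{90}$
$\frac{G{\left(-281 \right)}}{\left(-27\right) \left(-132 + W\right)} = \frac{1}{90 \left(- 27 \left(-132 + 3\right)\right)} = \frac{1}{90 \left(\left(-27\right) \left(-129\right)\right)} = \frac{1}{90 \cdot 3483} = \frac{1}{90} \cdot \frac{1}{3483} = \frac{1}{313470}$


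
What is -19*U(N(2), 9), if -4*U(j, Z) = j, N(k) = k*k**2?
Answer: 38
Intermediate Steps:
N(k) = k**3
U(j, Z) = -j/4
-19*U(N(2), 9) = -(-19)*2**3/4 = -(-19)*8/4 = -19*(-2) = 38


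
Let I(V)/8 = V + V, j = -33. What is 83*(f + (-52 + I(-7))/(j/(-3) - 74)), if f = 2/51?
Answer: 234890/1071 ≈ 219.32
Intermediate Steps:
I(V) = 16*V (I(V) = 8*(V + V) = 8*(2*V) = 16*V)
f = 2/51 (f = 2*(1/51) = 2/51 ≈ 0.039216)
83*(f + (-52 + I(-7))/(j/(-3) - 74)) = 83*(2/51 + (-52 + 16*(-7))/(-33/(-3) - 74)) = 83*(2/51 + (-52 - 112)/(-33*(-⅓) - 74)) = 83*(2/51 - 164/(11 - 74)) = 83*(2/51 - 164/(-63)) = 83*(2/51 - 164*(-1/63)) = 83*(2/51 + 164/63) = 83*(2830/1071) = 234890/1071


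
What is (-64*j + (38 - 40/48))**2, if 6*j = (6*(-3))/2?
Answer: 638401/36 ≈ 17733.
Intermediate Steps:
j = -3/2 (j = ((6*(-3))/2)/6 = (-18*1/2)/6 = (1/6)*(-9) = -3/2 ≈ -1.5000)
(-64*j + (38 - 40/48))**2 = (-64*(-3/2) + (38 - 40/48))**2 = (96 + (38 - 40/48))**2 = (96 + (38 - 1*5/6))**2 = (96 + (38 - 5/6))**2 = (96 + 223/6)**2 = (799/6)**2 = 638401/36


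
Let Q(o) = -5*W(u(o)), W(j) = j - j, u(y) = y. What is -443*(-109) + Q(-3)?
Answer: 48287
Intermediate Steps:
W(j) = 0
Q(o) = 0 (Q(o) = -5*0 = 0)
-443*(-109) + Q(-3) = -443*(-109) + 0 = 48287 + 0 = 48287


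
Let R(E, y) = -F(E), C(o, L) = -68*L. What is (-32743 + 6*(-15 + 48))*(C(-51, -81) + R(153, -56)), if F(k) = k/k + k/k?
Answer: -179192770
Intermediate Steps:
F(k) = 2 (F(k) = 1 + 1 = 2)
R(E, y) = -2 (R(E, y) = -1*2 = -2)
(-32743 + 6*(-15 + 48))*(C(-51, -81) + R(153, -56)) = (-32743 + 6*(-15 + 48))*(-68*(-81) - 2) = (-32743 + 6*33)*(5508 - 2) = (-32743 + 198)*5506 = -32545*5506 = -179192770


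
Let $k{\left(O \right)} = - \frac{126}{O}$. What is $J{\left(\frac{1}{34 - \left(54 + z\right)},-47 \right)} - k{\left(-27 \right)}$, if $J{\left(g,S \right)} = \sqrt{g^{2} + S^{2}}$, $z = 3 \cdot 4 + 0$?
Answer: $- \frac{14}{3} + \frac{\sqrt{2262017}}{32} \approx 42.333$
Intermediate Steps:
$z = 12$ ($z = 12 + 0 = 12$)
$J{\left(g,S \right)} = \sqrt{S^{2} + g^{2}}$
$J{\left(\frac{1}{34 - \left(54 + z\right)},-47 \right)} - k{\left(-27 \right)} = \sqrt{\left(-47\right)^{2} + \left(\frac{1}{34 - 66}\right)^{2}} - - \frac{126}{-27} = \sqrt{2209 + \left(\frac{1}{34 - 66}\right)^{2}} - \left(-126\right) \left(- \frac{1}{27}\right) = \sqrt{2209 + \left(\frac{1}{34 - 66}\right)^{2}} - \frac{14}{3} = \sqrt{2209 + \left(\frac{1}{-32}\right)^{2}} - \frac{14}{3} = \sqrt{2209 + \left(- \frac{1}{32}\right)^{2}} - \frac{14}{3} = \sqrt{2209 + \frac{1}{1024}} - \frac{14}{3} = \sqrt{\frac{2262017}{1024}} - \frac{14}{3} = \frac{\sqrt{2262017}}{32} - \frac{14}{3} = - \frac{14}{3} + \frac{\sqrt{2262017}}{32}$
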